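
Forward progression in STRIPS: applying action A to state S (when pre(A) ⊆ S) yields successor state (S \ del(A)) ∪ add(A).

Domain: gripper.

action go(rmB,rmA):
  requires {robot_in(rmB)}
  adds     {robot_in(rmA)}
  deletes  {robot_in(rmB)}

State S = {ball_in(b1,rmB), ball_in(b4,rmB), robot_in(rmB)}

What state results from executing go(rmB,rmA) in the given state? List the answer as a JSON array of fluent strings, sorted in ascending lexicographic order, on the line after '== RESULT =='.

Compute (S \ del) ∪ add:
  pre ⊆ S: {robot_in(rmB)} ⊆ S  — applicable
  S \ del = {ball_in(b1,rmB), ball_in(b4,rmB)}
  ∪ add   = {ball_in(b1,rmB), ball_in(b4,rmB), robot_in(rmA)}

== RESULT ==
["ball_in(b1,rmB)", "ball_in(b4,rmB)", "robot_in(rmA)"]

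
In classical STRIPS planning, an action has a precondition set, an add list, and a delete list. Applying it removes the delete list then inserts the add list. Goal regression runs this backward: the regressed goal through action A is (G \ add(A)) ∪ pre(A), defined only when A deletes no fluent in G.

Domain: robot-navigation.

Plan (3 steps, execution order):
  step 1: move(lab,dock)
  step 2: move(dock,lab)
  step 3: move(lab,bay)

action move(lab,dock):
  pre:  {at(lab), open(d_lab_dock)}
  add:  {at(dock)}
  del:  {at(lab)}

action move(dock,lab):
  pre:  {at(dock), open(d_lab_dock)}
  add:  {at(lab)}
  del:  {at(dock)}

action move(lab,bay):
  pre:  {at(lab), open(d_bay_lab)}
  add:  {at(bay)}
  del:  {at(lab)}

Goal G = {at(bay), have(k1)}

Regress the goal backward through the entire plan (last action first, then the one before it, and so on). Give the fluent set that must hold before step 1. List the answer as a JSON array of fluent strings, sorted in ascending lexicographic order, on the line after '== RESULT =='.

Work backward from the goal:
  through step 3 (move(lab,bay)): drop {at(bay)}, keep {have(k1)}, require {at(lab), open(d_bay_lab)}
    → {at(lab), have(k1), open(d_bay_lab)}
  through step 2 (move(dock,lab)): drop {at(lab)}, keep {have(k1), open(d_bay_lab)}, require {at(dock), open(d_lab_dock)}
    → {at(dock), have(k1), open(d_bay_lab), open(d_lab_dock)}
  through step 1 (move(lab,dock)): drop {at(dock)}, keep {have(k1), open(d_bay_lab), open(d_lab_dock)}, require {at(lab), open(d_lab_dock)}
    → {at(lab), have(k1), open(d_bay_lab), open(d_lab_dock)}

== RESULT ==
["at(lab)", "have(k1)", "open(d_bay_lab)", "open(d_lab_dock)"]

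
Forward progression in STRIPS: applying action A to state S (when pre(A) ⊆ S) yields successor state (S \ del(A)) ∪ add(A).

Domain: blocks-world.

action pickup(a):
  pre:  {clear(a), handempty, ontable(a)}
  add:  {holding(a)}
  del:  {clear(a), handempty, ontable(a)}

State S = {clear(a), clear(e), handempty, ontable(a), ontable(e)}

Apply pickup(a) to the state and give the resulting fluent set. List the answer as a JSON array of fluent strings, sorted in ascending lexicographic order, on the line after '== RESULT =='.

Progress:
  pre ⊆ S: {clear(a), handempty, ontable(a)} ⊆ S  — applicable
  S \ del = {clear(e), ontable(e)}
  ∪ add   = {clear(e), holding(a), ontable(e)}

== RESULT ==
["clear(e)", "holding(a)", "ontable(e)"]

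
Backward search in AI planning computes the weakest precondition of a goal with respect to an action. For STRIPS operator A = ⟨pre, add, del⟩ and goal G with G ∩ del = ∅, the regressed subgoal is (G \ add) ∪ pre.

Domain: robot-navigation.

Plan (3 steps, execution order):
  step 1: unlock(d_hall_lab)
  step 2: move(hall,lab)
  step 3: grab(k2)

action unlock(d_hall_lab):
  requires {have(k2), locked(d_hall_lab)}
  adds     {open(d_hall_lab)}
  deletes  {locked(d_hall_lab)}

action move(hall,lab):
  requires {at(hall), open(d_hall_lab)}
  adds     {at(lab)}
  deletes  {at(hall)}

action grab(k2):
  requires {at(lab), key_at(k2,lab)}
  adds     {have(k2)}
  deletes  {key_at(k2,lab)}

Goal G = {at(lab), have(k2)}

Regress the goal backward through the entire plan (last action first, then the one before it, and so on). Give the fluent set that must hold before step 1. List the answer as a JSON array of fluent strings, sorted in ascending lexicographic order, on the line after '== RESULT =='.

Regress step by step:
  through step 3 (grab(k2)): drop {have(k2)}, keep {at(lab)}, require {at(lab), key_at(k2,lab)}
    → {at(lab), key_at(k2,lab)}
  through step 2 (move(hall,lab)): drop {at(lab)}, keep {key_at(k2,lab)}, require {at(hall), open(d_hall_lab)}
    → {at(hall), key_at(k2,lab), open(d_hall_lab)}
  through step 1 (unlock(d_hall_lab)): drop {open(d_hall_lab)}, keep {at(hall), key_at(k2,lab)}, require {have(k2), locked(d_hall_lab)}
    → {at(hall), have(k2), key_at(k2,lab), locked(d_hall_lab)}

== RESULT ==
["at(hall)", "have(k2)", "key_at(k2,lab)", "locked(d_hall_lab)"]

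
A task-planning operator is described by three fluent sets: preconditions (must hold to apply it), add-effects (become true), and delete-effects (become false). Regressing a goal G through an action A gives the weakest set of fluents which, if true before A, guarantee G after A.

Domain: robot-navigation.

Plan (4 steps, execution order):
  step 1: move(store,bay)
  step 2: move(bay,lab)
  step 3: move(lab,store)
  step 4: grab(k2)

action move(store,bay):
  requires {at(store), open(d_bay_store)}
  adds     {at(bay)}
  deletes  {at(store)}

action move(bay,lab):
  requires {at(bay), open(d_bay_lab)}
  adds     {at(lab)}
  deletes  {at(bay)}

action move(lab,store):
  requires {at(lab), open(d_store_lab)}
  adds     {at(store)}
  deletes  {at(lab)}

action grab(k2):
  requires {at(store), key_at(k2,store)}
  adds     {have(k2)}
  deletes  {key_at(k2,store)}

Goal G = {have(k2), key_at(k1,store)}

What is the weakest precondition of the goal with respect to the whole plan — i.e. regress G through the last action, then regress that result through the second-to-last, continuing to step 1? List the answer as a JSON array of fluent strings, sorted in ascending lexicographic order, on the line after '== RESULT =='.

Regress step by step:
  through step 4 (grab(k2)): drop {have(k2)}, keep {key_at(k1,store)}, require {at(store), key_at(k2,store)}
    → {at(store), key_at(k1,store), key_at(k2,store)}
  through step 3 (move(lab,store)): drop {at(store)}, keep {key_at(k1,store), key_at(k2,store)}, require {at(lab), open(d_store_lab)}
    → {at(lab), key_at(k1,store), key_at(k2,store), open(d_store_lab)}
  through step 2 (move(bay,lab)): drop {at(lab)}, keep {key_at(k1,store), key_at(k2,store), open(d_store_lab)}, require {at(bay), open(d_bay_lab)}
    → {at(bay), key_at(k1,store), key_at(k2,store), open(d_bay_lab), open(d_store_lab)}
  through step 1 (move(store,bay)): drop {at(bay)}, keep {key_at(k1,store), key_at(k2,store), open(d_bay_lab), open(d_store_lab)}, require {at(store), open(d_bay_store)}
    → {at(store), key_at(k1,store), key_at(k2,store), open(d_bay_lab), open(d_bay_store), open(d_store_lab)}

== RESULT ==
["at(store)", "key_at(k1,store)", "key_at(k2,store)", "open(d_bay_lab)", "open(d_bay_store)", "open(d_store_lab)"]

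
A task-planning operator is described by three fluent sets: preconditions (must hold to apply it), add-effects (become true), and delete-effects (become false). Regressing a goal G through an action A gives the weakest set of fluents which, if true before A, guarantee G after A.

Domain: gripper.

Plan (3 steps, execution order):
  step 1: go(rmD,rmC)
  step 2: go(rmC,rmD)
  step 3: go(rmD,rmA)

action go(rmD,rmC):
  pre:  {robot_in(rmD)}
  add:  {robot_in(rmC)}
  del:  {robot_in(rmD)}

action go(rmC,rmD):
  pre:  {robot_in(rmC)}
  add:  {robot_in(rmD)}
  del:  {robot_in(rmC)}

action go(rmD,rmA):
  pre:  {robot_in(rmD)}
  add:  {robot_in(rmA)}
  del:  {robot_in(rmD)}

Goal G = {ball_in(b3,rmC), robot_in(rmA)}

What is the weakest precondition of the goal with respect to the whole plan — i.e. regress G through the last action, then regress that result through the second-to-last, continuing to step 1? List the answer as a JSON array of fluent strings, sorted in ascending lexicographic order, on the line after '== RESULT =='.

Regress step by step:
  through step 3 (go(rmD,rmA)): drop {robot_in(rmA)}, keep {ball_in(b3,rmC)}, require {robot_in(rmD)}
    → {ball_in(b3,rmC), robot_in(rmD)}
  through step 2 (go(rmC,rmD)): drop {robot_in(rmD)}, keep {ball_in(b3,rmC)}, require {robot_in(rmC)}
    → {ball_in(b3,rmC), robot_in(rmC)}
  through step 1 (go(rmD,rmC)): drop {robot_in(rmC)}, keep {ball_in(b3,rmC)}, require {robot_in(rmD)}
    → {ball_in(b3,rmC), robot_in(rmD)}

== RESULT ==
["ball_in(b3,rmC)", "robot_in(rmD)"]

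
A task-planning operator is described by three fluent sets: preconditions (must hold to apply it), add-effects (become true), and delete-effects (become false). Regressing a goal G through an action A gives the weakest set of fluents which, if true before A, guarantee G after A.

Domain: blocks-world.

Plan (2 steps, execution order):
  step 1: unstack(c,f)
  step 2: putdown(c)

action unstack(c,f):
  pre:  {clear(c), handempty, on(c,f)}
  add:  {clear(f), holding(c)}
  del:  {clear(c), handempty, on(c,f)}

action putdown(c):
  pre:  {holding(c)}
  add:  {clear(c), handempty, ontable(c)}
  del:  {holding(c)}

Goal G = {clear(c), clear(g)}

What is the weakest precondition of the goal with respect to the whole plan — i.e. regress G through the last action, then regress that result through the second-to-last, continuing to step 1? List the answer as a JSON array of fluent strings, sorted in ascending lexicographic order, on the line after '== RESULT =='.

Work backward from the goal:
  through step 2 (putdown(c)): drop {clear(c)}, keep {clear(g)}, require {holding(c)}
    → {clear(g), holding(c)}
  through step 1 (unstack(c,f)): drop {holding(c)}, keep {clear(g)}, require {clear(c), handempty, on(c,f)}
    → {clear(c), clear(g), handempty, on(c,f)}

== RESULT ==
["clear(c)", "clear(g)", "handempty", "on(c,f)"]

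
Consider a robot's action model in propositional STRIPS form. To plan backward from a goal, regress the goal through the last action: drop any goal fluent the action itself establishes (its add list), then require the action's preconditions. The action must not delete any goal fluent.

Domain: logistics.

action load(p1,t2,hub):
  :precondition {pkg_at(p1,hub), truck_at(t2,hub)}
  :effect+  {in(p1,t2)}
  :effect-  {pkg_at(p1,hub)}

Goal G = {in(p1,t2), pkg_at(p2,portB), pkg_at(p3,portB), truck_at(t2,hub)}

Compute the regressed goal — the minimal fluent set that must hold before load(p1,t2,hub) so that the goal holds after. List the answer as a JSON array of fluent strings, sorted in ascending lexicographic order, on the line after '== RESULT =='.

Regress:
  G ∩ del = {}  (empty — regression defined)
  G \ add = {in(p1,t2), pkg_at(p2,portB), pkg_at(p3,portB), truck_at(t2,hub)} \ {in(p1,t2)} = {pkg_at(p2,portB), pkg_at(p3,portB), truck_at(t2,hub)}
  ∪ pre   = {pkg_at(p2,portB), pkg_at(p3,portB), truck_at(t2,hub)} ∪ {pkg_at(p1,hub), truck_at(t2,hub)}
          = {pkg_at(p1,hub), pkg_at(p2,portB), pkg_at(p3,portB), truck_at(t2,hub)}

== RESULT ==
["pkg_at(p1,hub)", "pkg_at(p2,portB)", "pkg_at(p3,portB)", "truck_at(t2,hub)"]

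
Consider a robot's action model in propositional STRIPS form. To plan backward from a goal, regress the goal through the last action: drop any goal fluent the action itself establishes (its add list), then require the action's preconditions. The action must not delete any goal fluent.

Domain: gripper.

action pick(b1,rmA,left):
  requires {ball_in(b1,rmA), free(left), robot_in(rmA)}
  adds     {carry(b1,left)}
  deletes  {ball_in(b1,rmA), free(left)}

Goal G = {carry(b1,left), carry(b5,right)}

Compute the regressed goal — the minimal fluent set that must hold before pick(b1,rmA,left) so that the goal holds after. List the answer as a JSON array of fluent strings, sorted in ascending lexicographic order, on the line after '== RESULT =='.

Compute (G \ add) ∪ pre:
  G ∩ del = {}  (empty — regression defined)
  G \ add = {carry(b1,left), carry(b5,right)} \ {carry(b1,left)} = {carry(b5,right)}
  ∪ pre   = {carry(b5,right)} ∪ {ball_in(b1,rmA), free(left), robot_in(rmA)}
          = {ball_in(b1,rmA), carry(b5,right), free(left), robot_in(rmA)}

== RESULT ==
["ball_in(b1,rmA)", "carry(b5,right)", "free(left)", "robot_in(rmA)"]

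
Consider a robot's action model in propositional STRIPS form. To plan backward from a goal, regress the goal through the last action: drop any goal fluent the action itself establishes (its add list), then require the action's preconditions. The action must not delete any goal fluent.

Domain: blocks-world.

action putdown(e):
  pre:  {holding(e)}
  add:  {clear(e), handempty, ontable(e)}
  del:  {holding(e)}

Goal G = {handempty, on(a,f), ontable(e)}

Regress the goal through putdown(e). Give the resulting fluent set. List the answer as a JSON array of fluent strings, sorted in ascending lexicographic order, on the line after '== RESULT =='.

Regress:
  G ∩ del = {}  (empty — regression defined)
  G \ add = {handempty, on(a,f), ontable(e)} \ {clear(e), handempty, ontable(e)} = {on(a,f)}
  ∪ pre   = {on(a,f)} ∪ {holding(e)}
          = {holding(e), on(a,f)}

== RESULT ==
["holding(e)", "on(a,f)"]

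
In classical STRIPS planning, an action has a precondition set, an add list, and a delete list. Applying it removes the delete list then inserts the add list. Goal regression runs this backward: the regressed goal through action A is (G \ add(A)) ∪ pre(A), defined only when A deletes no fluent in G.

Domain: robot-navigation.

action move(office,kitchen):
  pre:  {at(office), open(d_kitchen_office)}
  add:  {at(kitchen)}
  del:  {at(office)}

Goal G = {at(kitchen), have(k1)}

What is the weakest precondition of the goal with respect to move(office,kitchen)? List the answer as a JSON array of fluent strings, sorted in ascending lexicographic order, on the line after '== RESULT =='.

Regress:
  G ∩ del = {}  (empty — regression defined)
  G \ add = {at(kitchen), have(k1)} \ {at(kitchen)} = {have(k1)}
  ∪ pre   = {have(k1)} ∪ {at(office), open(d_kitchen_office)}
          = {at(office), have(k1), open(d_kitchen_office)}

== RESULT ==
["at(office)", "have(k1)", "open(d_kitchen_office)"]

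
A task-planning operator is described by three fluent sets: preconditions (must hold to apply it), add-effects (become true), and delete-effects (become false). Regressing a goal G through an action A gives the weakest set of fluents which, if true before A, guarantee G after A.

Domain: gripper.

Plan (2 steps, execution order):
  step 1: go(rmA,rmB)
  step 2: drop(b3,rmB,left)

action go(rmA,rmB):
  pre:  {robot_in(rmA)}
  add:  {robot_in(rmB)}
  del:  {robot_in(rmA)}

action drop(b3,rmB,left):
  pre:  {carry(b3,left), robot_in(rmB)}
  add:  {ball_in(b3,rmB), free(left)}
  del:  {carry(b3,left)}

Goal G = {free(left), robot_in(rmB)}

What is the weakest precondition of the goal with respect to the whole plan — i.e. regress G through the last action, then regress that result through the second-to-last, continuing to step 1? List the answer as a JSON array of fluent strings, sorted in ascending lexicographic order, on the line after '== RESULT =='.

Work backward from the goal:
  through step 2 (drop(b3,rmB,left)): drop {free(left)}, keep {robot_in(rmB)}, require {carry(b3,left), robot_in(rmB)}
    → {carry(b3,left), robot_in(rmB)}
  through step 1 (go(rmA,rmB)): drop {robot_in(rmB)}, keep {carry(b3,left)}, require {robot_in(rmA)}
    → {carry(b3,left), robot_in(rmA)}

== RESULT ==
["carry(b3,left)", "robot_in(rmA)"]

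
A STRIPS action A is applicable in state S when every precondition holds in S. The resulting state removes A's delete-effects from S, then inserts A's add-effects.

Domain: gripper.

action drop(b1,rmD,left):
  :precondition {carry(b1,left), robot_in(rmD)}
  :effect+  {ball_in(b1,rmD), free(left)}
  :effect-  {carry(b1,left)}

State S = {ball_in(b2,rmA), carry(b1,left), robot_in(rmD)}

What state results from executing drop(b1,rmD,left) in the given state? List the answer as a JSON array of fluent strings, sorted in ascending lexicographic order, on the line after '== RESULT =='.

Compute (S \ del) ∪ add:
  pre ⊆ S: {carry(b1,left), robot_in(rmD)} ⊆ S  — applicable
  S \ del = {ball_in(b2,rmA), robot_in(rmD)}
  ∪ add   = {ball_in(b1,rmD), ball_in(b2,rmA), free(left), robot_in(rmD)}

== RESULT ==
["ball_in(b1,rmD)", "ball_in(b2,rmA)", "free(left)", "robot_in(rmD)"]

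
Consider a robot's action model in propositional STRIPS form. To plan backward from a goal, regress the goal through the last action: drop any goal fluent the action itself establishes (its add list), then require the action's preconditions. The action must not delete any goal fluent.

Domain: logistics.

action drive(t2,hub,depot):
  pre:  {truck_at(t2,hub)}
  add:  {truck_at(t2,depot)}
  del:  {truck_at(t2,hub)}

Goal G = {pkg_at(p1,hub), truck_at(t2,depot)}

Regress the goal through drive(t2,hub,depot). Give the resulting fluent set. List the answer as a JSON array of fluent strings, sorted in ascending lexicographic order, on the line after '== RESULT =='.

Compute (G \ add) ∪ pre:
  G ∩ del = {}  (empty — regression defined)
  G \ add = {pkg_at(p1,hub), truck_at(t2,depot)} \ {truck_at(t2,depot)} = {pkg_at(p1,hub)}
  ∪ pre   = {pkg_at(p1,hub)} ∪ {truck_at(t2,hub)}
          = {pkg_at(p1,hub), truck_at(t2,hub)}

== RESULT ==
["pkg_at(p1,hub)", "truck_at(t2,hub)"]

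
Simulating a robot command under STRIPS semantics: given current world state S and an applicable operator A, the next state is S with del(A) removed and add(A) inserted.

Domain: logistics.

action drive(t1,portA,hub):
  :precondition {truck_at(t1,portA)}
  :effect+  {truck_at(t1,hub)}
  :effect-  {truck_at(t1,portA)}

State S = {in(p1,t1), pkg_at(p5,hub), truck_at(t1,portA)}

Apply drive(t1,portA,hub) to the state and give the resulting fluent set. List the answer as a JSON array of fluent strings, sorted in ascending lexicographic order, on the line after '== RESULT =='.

Progress:
  pre ⊆ S: {truck_at(t1,portA)} ⊆ S  — applicable
  S \ del = {in(p1,t1), pkg_at(p5,hub)}
  ∪ add   = {in(p1,t1), pkg_at(p5,hub), truck_at(t1,hub)}

== RESULT ==
["in(p1,t1)", "pkg_at(p5,hub)", "truck_at(t1,hub)"]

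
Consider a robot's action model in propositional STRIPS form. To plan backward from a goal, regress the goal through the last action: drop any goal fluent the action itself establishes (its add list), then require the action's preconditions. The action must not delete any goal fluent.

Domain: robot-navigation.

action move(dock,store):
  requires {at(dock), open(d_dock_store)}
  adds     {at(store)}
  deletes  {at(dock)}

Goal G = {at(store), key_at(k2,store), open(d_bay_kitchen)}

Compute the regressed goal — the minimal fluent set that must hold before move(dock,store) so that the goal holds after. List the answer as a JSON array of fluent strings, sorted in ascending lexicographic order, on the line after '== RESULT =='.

Regress:
  G ∩ del = {}  (empty — regression defined)
  G \ add = {at(store), key_at(k2,store), open(d_bay_kitchen)} \ {at(store)} = {key_at(k2,store), open(d_bay_kitchen)}
  ∪ pre   = {key_at(k2,store), open(d_bay_kitchen)} ∪ {at(dock), open(d_dock_store)}
          = {at(dock), key_at(k2,store), open(d_bay_kitchen), open(d_dock_store)}

== RESULT ==
["at(dock)", "key_at(k2,store)", "open(d_bay_kitchen)", "open(d_dock_store)"]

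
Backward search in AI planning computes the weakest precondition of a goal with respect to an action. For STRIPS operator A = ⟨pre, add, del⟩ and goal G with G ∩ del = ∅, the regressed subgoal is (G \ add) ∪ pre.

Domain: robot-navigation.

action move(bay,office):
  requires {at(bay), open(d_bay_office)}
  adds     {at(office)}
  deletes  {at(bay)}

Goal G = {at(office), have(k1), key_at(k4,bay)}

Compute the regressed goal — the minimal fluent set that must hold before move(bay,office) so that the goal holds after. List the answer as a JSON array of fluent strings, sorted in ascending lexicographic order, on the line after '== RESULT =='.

Regress:
  G ∩ del = {}  (empty — regression defined)
  G \ add = {at(office), have(k1), key_at(k4,bay)} \ {at(office)} = {have(k1), key_at(k4,bay)}
  ∪ pre   = {have(k1), key_at(k4,bay)} ∪ {at(bay), open(d_bay_office)}
          = {at(bay), have(k1), key_at(k4,bay), open(d_bay_office)}

== RESULT ==
["at(bay)", "have(k1)", "key_at(k4,bay)", "open(d_bay_office)"]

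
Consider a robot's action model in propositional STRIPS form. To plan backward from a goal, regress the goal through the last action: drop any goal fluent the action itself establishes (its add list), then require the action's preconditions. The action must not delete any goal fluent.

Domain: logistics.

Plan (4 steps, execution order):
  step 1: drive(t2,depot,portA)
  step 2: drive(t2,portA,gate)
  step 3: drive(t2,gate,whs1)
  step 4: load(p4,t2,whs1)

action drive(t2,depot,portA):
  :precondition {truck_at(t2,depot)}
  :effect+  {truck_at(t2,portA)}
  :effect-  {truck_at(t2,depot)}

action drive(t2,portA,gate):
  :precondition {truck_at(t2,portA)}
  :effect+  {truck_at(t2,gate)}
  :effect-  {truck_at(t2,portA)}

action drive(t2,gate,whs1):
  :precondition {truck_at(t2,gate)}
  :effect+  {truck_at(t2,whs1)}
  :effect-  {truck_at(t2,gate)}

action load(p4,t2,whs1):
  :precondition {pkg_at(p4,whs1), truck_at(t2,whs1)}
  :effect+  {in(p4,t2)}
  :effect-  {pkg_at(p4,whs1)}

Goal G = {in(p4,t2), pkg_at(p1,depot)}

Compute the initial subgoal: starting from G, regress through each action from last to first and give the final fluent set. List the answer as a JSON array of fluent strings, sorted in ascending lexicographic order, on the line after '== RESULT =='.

Regress step by step:
  through step 4 (load(p4,t2,whs1)): drop {in(p4,t2)}, keep {pkg_at(p1,depot)}, require {pkg_at(p4,whs1), truck_at(t2,whs1)}
    → {pkg_at(p1,depot), pkg_at(p4,whs1), truck_at(t2,whs1)}
  through step 3 (drive(t2,gate,whs1)): drop {truck_at(t2,whs1)}, keep {pkg_at(p1,depot), pkg_at(p4,whs1)}, require {truck_at(t2,gate)}
    → {pkg_at(p1,depot), pkg_at(p4,whs1), truck_at(t2,gate)}
  through step 2 (drive(t2,portA,gate)): drop {truck_at(t2,gate)}, keep {pkg_at(p1,depot), pkg_at(p4,whs1)}, require {truck_at(t2,portA)}
    → {pkg_at(p1,depot), pkg_at(p4,whs1), truck_at(t2,portA)}
  through step 1 (drive(t2,depot,portA)): drop {truck_at(t2,portA)}, keep {pkg_at(p1,depot), pkg_at(p4,whs1)}, require {truck_at(t2,depot)}
    → {pkg_at(p1,depot), pkg_at(p4,whs1), truck_at(t2,depot)}

== RESULT ==
["pkg_at(p1,depot)", "pkg_at(p4,whs1)", "truck_at(t2,depot)"]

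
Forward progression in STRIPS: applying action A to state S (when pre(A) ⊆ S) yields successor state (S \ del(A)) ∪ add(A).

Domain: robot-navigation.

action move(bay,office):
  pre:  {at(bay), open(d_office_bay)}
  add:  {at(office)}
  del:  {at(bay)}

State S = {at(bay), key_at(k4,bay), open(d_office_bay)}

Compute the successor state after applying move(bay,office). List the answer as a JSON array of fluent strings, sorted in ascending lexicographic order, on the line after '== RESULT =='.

Compute (S \ del) ∪ add:
  pre ⊆ S: {at(bay), open(d_office_bay)} ⊆ S  — applicable
  S \ del = {key_at(k4,bay), open(d_office_bay)}
  ∪ add   = {at(office), key_at(k4,bay), open(d_office_bay)}

== RESULT ==
["at(office)", "key_at(k4,bay)", "open(d_office_bay)"]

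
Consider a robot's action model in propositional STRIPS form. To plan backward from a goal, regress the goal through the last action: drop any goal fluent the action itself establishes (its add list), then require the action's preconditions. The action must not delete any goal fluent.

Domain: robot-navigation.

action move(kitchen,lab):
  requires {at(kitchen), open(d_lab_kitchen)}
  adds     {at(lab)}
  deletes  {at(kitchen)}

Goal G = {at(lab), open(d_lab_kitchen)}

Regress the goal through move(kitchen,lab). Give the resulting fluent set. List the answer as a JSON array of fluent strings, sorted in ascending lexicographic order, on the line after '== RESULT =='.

Compute (G \ add) ∪ pre:
  G ∩ del = {}  (empty — regression defined)
  G \ add = {at(lab), open(d_lab_kitchen)} \ {at(lab)} = {open(d_lab_kitchen)}
  ∪ pre   = {open(d_lab_kitchen)} ∪ {at(kitchen), open(d_lab_kitchen)}
          = {at(kitchen), open(d_lab_kitchen)}

== RESULT ==
["at(kitchen)", "open(d_lab_kitchen)"]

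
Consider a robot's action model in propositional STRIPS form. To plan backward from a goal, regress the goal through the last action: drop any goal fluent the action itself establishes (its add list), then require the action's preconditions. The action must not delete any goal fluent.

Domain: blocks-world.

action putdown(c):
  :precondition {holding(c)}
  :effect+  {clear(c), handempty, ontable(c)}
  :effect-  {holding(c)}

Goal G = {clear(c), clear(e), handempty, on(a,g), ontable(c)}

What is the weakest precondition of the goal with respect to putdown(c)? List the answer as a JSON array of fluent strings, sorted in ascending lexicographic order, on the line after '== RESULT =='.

Compute (G \ add) ∪ pre:
  G ∩ del = {}  (empty — regression defined)
  G \ add = {clear(c), clear(e), handempty, on(a,g), ontable(c)} \ {clear(c), handempty, ontable(c)} = {clear(e), on(a,g)}
  ∪ pre   = {clear(e), on(a,g)} ∪ {holding(c)}
          = {clear(e), holding(c), on(a,g)}

== RESULT ==
["clear(e)", "holding(c)", "on(a,g)"]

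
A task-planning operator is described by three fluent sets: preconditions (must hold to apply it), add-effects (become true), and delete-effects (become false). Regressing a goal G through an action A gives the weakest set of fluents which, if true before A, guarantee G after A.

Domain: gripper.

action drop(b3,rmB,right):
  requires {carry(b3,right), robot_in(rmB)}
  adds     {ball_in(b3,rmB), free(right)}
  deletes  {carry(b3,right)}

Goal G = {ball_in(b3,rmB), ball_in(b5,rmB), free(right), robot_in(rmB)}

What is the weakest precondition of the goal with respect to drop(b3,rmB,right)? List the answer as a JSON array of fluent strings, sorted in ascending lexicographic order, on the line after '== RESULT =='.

Compute (G \ add) ∪ pre:
  G ∩ del = {}  (empty — regression defined)
  G \ add = {ball_in(b3,rmB), ball_in(b5,rmB), free(right), robot_in(rmB)} \ {ball_in(b3,rmB), free(right)} = {ball_in(b5,rmB), robot_in(rmB)}
  ∪ pre   = {ball_in(b5,rmB), robot_in(rmB)} ∪ {carry(b3,right), robot_in(rmB)}
          = {ball_in(b5,rmB), carry(b3,right), robot_in(rmB)}

== RESULT ==
["ball_in(b5,rmB)", "carry(b3,right)", "robot_in(rmB)"]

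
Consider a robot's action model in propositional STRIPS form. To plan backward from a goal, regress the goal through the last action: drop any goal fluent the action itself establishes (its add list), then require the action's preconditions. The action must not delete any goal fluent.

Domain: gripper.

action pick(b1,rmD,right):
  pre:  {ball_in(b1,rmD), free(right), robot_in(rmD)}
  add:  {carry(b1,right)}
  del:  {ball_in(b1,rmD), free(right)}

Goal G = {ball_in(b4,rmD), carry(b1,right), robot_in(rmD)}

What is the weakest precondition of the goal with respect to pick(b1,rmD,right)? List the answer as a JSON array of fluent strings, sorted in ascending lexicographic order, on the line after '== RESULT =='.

Compute (G \ add) ∪ pre:
  G ∩ del = {}  (empty — regression defined)
  G \ add = {ball_in(b4,rmD), carry(b1,right), robot_in(rmD)} \ {carry(b1,right)} = {ball_in(b4,rmD), robot_in(rmD)}
  ∪ pre   = {ball_in(b4,rmD), robot_in(rmD)} ∪ {ball_in(b1,rmD), free(right), robot_in(rmD)}
          = {ball_in(b1,rmD), ball_in(b4,rmD), free(right), robot_in(rmD)}

== RESULT ==
["ball_in(b1,rmD)", "ball_in(b4,rmD)", "free(right)", "robot_in(rmD)"]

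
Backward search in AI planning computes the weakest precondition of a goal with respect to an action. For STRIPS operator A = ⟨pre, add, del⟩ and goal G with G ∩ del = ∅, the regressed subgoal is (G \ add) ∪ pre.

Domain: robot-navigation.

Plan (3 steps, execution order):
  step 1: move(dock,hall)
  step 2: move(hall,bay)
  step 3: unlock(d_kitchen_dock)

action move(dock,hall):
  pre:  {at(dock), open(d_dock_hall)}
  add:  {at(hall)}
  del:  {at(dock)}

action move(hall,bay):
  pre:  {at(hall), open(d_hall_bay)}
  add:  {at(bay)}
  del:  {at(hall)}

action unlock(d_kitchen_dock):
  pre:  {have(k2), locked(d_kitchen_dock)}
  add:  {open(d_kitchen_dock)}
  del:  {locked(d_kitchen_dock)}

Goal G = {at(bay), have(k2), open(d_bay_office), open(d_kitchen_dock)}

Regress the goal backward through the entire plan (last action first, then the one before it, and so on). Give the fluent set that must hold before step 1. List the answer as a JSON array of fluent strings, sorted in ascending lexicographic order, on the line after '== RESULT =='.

Regress step by step:
  through step 3 (unlock(d_kitchen_dock)): drop {open(d_kitchen_dock)}, keep {at(bay), have(k2), open(d_bay_office)}, require {have(k2), locked(d_kitchen_dock)}
    → {at(bay), have(k2), locked(d_kitchen_dock), open(d_bay_office)}
  through step 2 (move(hall,bay)): drop {at(bay)}, keep {have(k2), locked(d_kitchen_dock), open(d_bay_office)}, require {at(hall), open(d_hall_bay)}
    → {at(hall), have(k2), locked(d_kitchen_dock), open(d_bay_office), open(d_hall_bay)}
  through step 1 (move(dock,hall)): drop {at(hall)}, keep {have(k2), locked(d_kitchen_dock), open(d_bay_office), open(d_hall_bay)}, require {at(dock), open(d_dock_hall)}
    → {at(dock), have(k2), locked(d_kitchen_dock), open(d_bay_office), open(d_dock_hall), open(d_hall_bay)}

== RESULT ==
["at(dock)", "have(k2)", "locked(d_kitchen_dock)", "open(d_bay_office)", "open(d_dock_hall)", "open(d_hall_bay)"]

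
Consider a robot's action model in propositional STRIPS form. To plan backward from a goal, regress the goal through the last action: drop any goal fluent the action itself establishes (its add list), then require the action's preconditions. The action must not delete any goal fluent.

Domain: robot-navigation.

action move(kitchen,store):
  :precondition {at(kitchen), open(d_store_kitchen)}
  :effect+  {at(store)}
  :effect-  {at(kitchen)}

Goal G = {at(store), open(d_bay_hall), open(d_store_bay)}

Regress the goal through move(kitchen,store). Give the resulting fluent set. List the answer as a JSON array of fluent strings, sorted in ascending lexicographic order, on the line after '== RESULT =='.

Compute (G \ add) ∪ pre:
  G ∩ del = {}  (empty — regression defined)
  G \ add = {at(store), open(d_bay_hall), open(d_store_bay)} \ {at(store)} = {open(d_bay_hall), open(d_store_bay)}
  ∪ pre   = {open(d_bay_hall), open(d_store_bay)} ∪ {at(kitchen), open(d_store_kitchen)}
          = {at(kitchen), open(d_bay_hall), open(d_store_bay), open(d_store_kitchen)}

== RESULT ==
["at(kitchen)", "open(d_bay_hall)", "open(d_store_bay)", "open(d_store_kitchen)"]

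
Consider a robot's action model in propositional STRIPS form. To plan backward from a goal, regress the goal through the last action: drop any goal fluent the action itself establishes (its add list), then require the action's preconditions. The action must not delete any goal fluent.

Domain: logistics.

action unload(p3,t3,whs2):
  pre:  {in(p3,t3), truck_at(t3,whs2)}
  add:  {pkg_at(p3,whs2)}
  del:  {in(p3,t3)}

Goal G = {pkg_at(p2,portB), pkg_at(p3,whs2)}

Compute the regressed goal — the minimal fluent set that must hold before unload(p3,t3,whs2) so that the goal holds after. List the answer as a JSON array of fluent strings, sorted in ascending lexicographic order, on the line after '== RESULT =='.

Compute (G \ add) ∪ pre:
  G ∩ del = {}  (empty — regression defined)
  G \ add = {pkg_at(p2,portB), pkg_at(p3,whs2)} \ {pkg_at(p3,whs2)} = {pkg_at(p2,portB)}
  ∪ pre   = {pkg_at(p2,portB)} ∪ {in(p3,t3), truck_at(t3,whs2)}
          = {in(p3,t3), pkg_at(p2,portB), truck_at(t3,whs2)}

== RESULT ==
["in(p3,t3)", "pkg_at(p2,portB)", "truck_at(t3,whs2)"]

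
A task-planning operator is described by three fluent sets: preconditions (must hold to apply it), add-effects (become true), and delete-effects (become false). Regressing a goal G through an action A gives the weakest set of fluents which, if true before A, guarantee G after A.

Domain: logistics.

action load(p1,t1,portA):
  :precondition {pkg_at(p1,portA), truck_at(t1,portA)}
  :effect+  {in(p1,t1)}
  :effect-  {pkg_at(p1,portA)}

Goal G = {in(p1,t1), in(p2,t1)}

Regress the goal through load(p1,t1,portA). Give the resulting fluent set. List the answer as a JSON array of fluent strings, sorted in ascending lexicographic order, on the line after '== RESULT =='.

Compute (G \ add) ∪ pre:
  G ∩ del = {}  (empty — regression defined)
  G \ add = {in(p1,t1), in(p2,t1)} \ {in(p1,t1)} = {in(p2,t1)}
  ∪ pre   = {in(p2,t1)} ∪ {pkg_at(p1,portA), truck_at(t1,portA)}
          = {in(p2,t1), pkg_at(p1,portA), truck_at(t1,portA)}

== RESULT ==
["in(p2,t1)", "pkg_at(p1,portA)", "truck_at(t1,portA)"]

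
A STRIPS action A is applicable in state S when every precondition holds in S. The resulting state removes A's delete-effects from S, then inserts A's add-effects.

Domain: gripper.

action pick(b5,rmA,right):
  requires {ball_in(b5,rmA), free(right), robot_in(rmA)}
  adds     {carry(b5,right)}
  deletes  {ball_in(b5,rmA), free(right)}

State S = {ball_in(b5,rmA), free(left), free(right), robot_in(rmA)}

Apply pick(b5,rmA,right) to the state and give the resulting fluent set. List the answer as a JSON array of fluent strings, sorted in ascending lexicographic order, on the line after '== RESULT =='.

Compute (S \ del) ∪ add:
  pre ⊆ S: {ball_in(b5,rmA), free(right), robot_in(rmA)} ⊆ S  — applicable
  S \ del = {free(left), robot_in(rmA)}
  ∪ add   = {carry(b5,right), free(left), robot_in(rmA)}

== RESULT ==
["carry(b5,right)", "free(left)", "robot_in(rmA)"]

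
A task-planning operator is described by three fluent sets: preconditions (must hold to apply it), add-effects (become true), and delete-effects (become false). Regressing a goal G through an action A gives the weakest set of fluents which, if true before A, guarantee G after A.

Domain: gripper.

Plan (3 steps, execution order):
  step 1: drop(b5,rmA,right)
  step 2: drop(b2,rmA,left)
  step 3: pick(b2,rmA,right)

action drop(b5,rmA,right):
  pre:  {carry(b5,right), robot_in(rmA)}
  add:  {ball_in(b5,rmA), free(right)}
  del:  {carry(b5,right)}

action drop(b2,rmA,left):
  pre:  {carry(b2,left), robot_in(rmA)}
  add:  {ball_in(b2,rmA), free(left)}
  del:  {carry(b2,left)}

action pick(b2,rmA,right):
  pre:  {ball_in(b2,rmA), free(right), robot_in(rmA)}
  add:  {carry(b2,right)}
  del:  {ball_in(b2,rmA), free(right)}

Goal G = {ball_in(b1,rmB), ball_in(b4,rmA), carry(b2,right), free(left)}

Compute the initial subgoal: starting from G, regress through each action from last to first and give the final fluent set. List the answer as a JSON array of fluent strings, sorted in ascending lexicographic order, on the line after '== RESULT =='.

Work backward from the goal:
  through step 3 (pick(b2,rmA,right)): drop {carry(b2,right)}, keep {ball_in(b1,rmB), ball_in(b4,rmA), free(left)}, require {ball_in(b2,rmA), free(right), robot_in(rmA)}
    → {ball_in(b1,rmB), ball_in(b2,rmA), ball_in(b4,rmA), free(left), free(right), robot_in(rmA)}
  through step 2 (drop(b2,rmA,left)): drop {ball_in(b2,rmA), free(left)}, keep {ball_in(b1,rmB), ball_in(b4,rmA), free(right), robot_in(rmA)}, require {carry(b2,left), robot_in(rmA)}
    → {ball_in(b1,rmB), ball_in(b4,rmA), carry(b2,left), free(right), robot_in(rmA)}
  through step 1 (drop(b5,rmA,right)): drop {free(right)}, keep {ball_in(b1,rmB), ball_in(b4,rmA), carry(b2,left), robot_in(rmA)}, require {carry(b5,right), robot_in(rmA)}
    → {ball_in(b1,rmB), ball_in(b4,rmA), carry(b2,left), carry(b5,right), robot_in(rmA)}

== RESULT ==
["ball_in(b1,rmB)", "ball_in(b4,rmA)", "carry(b2,left)", "carry(b5,right)", "robot_in(rmA)"]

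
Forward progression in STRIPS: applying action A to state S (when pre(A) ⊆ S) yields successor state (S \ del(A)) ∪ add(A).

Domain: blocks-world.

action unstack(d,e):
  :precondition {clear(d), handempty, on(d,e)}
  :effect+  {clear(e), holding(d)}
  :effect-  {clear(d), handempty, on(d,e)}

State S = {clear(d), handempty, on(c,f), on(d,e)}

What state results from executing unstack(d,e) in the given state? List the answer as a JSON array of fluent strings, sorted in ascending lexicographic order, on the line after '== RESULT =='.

Progress:
  pre ⊆ S: {clear(d), handempty, on(d,e)} ⊆ S  — applicable
  S \ del = {on(c,f)}
  ∪ add   = {clear(e), holding(d), on(c,f)}

== RESULT ==
["clear(e)", "holding(d)", "on(c,f)"]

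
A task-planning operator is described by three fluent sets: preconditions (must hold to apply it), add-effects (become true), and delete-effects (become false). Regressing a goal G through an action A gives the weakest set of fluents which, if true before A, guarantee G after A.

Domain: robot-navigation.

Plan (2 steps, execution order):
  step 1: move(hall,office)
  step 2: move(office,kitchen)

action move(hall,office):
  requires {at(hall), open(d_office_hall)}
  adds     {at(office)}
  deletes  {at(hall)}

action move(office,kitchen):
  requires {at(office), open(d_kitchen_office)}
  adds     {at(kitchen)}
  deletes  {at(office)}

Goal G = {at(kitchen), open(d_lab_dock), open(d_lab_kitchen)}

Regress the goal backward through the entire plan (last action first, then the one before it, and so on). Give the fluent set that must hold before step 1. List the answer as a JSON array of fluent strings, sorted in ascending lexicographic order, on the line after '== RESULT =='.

Regress step by step:
  through step 2 (move(office,kitchen)): drop {at(kitchen)}, keep {open(d_lab_dock), open(d_lab_kitchen)}, require {at(office), open(d_kitchen_office)}
    → {at(office), open(d_kitchen_office), open(d_lab_dock), open(d_lab_kitchen)}
  through step 1 (move(hall,office)): drop {at(office)}, keep {open(d_kitchen_office), open(d_lab_dock), open(d_lab_kitchen)}, require {at(hall), open(d_office_hall)}
    → {at(hall), open(d_kitchen_office), open(d_lab_dock), open(d_lab_kitchen), open(d_office_hall)}

== RESULT ==
["at(hall)", "open(d_kitchen_office)", "open(d_lab_dock)", "open(d_lab_kitchen)", "open(d_office_hall)"]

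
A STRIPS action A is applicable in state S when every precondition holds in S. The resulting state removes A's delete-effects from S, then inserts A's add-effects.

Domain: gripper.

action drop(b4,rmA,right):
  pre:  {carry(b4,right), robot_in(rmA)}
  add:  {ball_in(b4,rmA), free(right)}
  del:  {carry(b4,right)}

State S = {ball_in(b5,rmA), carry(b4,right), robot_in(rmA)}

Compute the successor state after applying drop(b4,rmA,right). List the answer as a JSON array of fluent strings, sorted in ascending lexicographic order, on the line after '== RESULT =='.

Progress:
  pre ⊆ S: {carry(b4,right), robot_in(rmA)} ⊆ S  — applicable
  S \ del = {ball_in(b5,rmA), robot_in(rmA)}
  ∪ add   = {ball_in(b4,rmA), ball_in(b5,rmA), free(right), robot_in(rmA)}

== RESULT ==
["ball_in(b4,rmA)", "ball_in(b5,rmA)", "free(right)", "robot_in(rmA)"]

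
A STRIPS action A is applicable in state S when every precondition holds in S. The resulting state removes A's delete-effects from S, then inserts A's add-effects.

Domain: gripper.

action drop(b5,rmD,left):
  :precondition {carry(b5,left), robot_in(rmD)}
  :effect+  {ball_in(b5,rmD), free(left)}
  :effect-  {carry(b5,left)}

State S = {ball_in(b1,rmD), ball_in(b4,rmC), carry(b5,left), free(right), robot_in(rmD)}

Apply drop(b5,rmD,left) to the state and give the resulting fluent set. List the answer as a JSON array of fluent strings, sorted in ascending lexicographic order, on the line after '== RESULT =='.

Compute (S \ del) ∪ add:
  pre ⊆ S: {carry(b5,left), robot_in(rmD)} ⊆ S  — applicable
  S \ del = {ball_in(b1,rmD), ball_in(b4,rmC), free(right), robot_in(rmD)}
  ∪ add   = {ball_in(b1,rmD), ball_in(b4,rmC), ball_in(b5,rmD), free(left), free(right), robot_in(rmD)}

== RESULT ==
["ball_in(b1,rmD)", "ball_in(b4,rmC)", "ball_in(b5,rmD)", "free(left)", "free(right)", "robot_in(rmD)"]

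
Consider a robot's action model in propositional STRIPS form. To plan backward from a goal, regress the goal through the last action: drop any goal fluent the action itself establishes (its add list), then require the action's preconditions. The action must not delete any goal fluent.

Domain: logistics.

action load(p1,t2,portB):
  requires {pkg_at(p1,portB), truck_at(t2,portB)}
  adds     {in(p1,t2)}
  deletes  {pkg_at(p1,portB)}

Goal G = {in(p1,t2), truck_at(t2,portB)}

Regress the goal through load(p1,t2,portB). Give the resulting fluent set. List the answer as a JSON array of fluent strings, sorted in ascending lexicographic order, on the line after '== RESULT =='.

Compute (G \ add) ∪ pre:
  G ∩ del = {}  (empty — regression defined)
  G \ add = {in(p1,t2), truck_at(t2,portB)} \ {in(p1,t2)} = {truck_at(t2,portB)}
  ∪ pre   = {truck_at(t2,portB)} ∪ {pkg_at(p1,portB), truck_at(t2,portB)}
          = {pkg_at(p1,portB), truck_at(t2,portB)}

== RESULT ==
["pkg_at(p1,portB)", "truck_at(t2,portB)"]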